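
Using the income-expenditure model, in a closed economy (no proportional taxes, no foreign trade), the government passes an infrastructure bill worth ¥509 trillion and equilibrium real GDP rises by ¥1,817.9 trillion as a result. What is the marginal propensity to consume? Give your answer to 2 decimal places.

Implied spending multiplier k = ΔY/ΔG = 1,817.9/509 ≈ 3.5715.
Since k = 1/(1 − MPC), MPC = 1 − 1/k = 1 − ΔG/ΔY = 1 − 509/1,817.9 ≈ 0.72.

0.72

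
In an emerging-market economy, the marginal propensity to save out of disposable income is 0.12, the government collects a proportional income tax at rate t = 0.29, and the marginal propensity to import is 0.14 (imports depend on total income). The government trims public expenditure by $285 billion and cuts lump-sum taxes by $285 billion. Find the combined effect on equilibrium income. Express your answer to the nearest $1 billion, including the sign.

MPC = 1 − MPS = 1 − 0.12 = 0.88.
Expenditure multiplier = 1/(1 − c(1−t) + m) = 1/(1 − 0.88×0.71 + 0.14) = 1/0.5152 ≈ 1.941.
ΔG contributes k·ΔG = (−$285 billion) / 0.5152 ≈ −$553.2 billion.
ΔT of −$285 billion changes first-round spending by −c·ΔT = +$250.8 billion, contributing k·(−c·ΔT) = (+$250.8 billion) / 0.5152 ≈ +$486.8 billion.
Net ΔY = k(ΔG − c·ΔT) = (−$34.2 billion) / 0.5152 ≈ −$66 billion.

−$66 billion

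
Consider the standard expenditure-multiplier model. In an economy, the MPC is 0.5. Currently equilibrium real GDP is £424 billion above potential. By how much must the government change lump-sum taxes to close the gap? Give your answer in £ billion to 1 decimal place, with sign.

+£424.0 billion

Spending multiplier = 1/(1 − MPC) = 1/(1 − 0.5) = 1/0.5 = 2.
Tax multiplier = −c·k = −0.5/0.5 = −1. Need ΔY = −£424 billion, so ΔT = ΔY/(−c·k) = −(−£424 billion) × 0.5 / 0.5 = +£424 billion.
The government should raise lump-sum taxes by £424 billion.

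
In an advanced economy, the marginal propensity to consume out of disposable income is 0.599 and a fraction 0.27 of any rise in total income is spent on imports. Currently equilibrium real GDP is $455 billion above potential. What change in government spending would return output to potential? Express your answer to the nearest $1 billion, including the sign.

−$305 billion

Spending multiplier = 1/(1 − c + m) = 1/(1 − 0.599 + 0.27) = 1/0.671 ≈ 1.49.
Need ΔY = −$455 billion, so ΔG = ΔY/k = (−$455 billion) × 0.671 ≈ −$305 billion.
The government should cut government spending by $305 billion.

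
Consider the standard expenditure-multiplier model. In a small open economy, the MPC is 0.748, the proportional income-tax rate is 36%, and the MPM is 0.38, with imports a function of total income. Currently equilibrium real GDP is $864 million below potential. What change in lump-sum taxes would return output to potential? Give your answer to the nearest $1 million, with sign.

Spending multiplier = 1/(1 − c(1−t) + m) = 1/(1 − 0.748×0.64 + 0.38) = 1/0.90128 ≈ 1.11.
Tax multiplier = −c·k = −0.748/0.90128 ≈ −0.83. Need ΔY = +$864 million, so ΔT = ΔY/(−c·k) = −(+$864 million) × 0.90128 / 0.748 ≈ −$1,041 million.
The government should cut lump-sum taxes by $1,041 million.

−$1,041 million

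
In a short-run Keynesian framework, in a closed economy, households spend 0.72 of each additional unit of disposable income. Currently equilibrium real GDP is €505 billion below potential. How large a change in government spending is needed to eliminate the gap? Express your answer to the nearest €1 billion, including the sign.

+€141 billion

Spending multiplier = 1/(1 − MPC) = 1/(1 − 0.72) = 1/0.28 ≈ 3.571.
Need ΔY = +€505 billion, so ΔG = ΔY/k = (+€505 billion) × 0.28 ≈ +€141 billion.
The government should increase government spending by €141 billion.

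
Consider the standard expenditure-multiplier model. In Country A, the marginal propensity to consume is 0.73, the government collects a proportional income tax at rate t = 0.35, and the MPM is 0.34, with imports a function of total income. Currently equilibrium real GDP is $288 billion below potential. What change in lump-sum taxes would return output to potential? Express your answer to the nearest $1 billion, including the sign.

−$341 billion

Spending multiplier = 1/(1 − c(1−t) + m) = 1/(1 − 0.73×0.65 + 0.34) = 1/0.8655 ≈ 1.155.
Tax multiplier = −c·k = −0.73/0.8655 ≈ −0.843. Need ΔY = +$288 billion, so ΔT = ΔY/(−c·k) = −(+$288 billion) × 0.8655 / 0.73 ≈ −$341 billion.
The government should cut lump-sum taxes by $341 billion.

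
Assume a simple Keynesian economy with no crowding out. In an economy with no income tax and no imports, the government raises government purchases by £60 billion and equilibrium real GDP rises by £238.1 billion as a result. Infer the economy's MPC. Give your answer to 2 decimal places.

Implied spending multiplier k = ΔY/ΔG = 238.1/60 ≈ 3.9683.
Since k = 1/(1 − MPC), MPC = 1 − 1/k = 1 − ΔG/ΔY = 1 − 60/238.1 ≈ 0.75.

0.75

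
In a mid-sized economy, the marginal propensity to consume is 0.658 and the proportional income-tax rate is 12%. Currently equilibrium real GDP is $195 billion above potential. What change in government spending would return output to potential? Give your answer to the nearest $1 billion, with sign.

Spending multiplier = 1/(1 − c(1−t)) = 1/(1 − 0.658×0.88) = 1/0.42096 ≈ 2.376.
Need ΔY = −$195 billion, so ΔG = ΔY/k = (−$195 billion) × 0.42096 ≈ −$82 billion.
The government should cut government spending by $82 billion.

−$82 billion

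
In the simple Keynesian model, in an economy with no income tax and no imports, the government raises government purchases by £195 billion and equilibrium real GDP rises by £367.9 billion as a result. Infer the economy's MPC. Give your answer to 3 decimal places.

Implied spending multiplier k = ΔY/ΔG = 367.9/195 ≈ 1.8867.
Since k = 1/(1 − MPC), MPC = 1 − 1/k = 1 − ΔG/ΔY = 1 − 195/367.9 ≈ 0.470.

0.470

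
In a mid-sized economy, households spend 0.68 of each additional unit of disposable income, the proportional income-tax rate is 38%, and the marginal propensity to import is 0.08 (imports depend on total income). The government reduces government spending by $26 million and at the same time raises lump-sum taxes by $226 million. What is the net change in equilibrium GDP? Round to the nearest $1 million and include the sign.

Expenditure multiplier = 1/(1 − c(1−t) + m) = 1/(1 − 0.68×0.62 + 0.08) = 1/0.6584 ≈ 1.519.
ΔG contributes k·ΔG = (−$26 million) / 0.6584 ≈ −$39.5 million.
ΔT of +$226 million changes first-round spending by −c·ΔT = −$153.68 million, contributing k·(−c·ΔT) = (−$153.68 million) / 0.6584 ≈ −$233.4 million.
Net ΔY = k(ΔG − c·ΔT) = (−$179.68 million) / 0.6584 ≈ −$273 million.

−$273 million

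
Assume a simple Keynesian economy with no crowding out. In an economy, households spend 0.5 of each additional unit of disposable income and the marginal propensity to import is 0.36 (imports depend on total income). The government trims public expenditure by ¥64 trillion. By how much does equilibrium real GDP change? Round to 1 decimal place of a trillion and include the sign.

−¥74.4 trillion

Spending multiplier = 1/(1 − c + m) = 1/(1 − 0.5 + 0.36) = 1/0.86 ≈ 1.163.
ΔY = k × ΔG = (−¥64 trillion) / 0.86 ≈ −¥74.4 trillion.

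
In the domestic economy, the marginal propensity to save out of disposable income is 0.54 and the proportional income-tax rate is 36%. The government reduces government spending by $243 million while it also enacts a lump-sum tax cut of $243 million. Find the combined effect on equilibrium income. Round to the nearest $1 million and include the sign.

−$186 million

MPC = 1 − MPS = 1 − 0.54 = 0.46.
Expenditure multiplier = 1/(1 − c(1−t)) = 1/(1 − 0.46×0.64) = 1/0.7056 ≈ 1.417.
ΔG contributes k·ΔG = (−$243 million) / 0.7056 ≈ −$344.4 million.
ΔT of −$243 million changes first-round spending by −c·ΔT = +$111.78 million, contributing k·(−c·ΔT) = (+$111.78 million) / 0.7056 ≈ +$158.4 million.
Net ΔY = k(ΔG − c·ΔT) = (−$131.22 million) / 0.7056 ≈ −$186 million.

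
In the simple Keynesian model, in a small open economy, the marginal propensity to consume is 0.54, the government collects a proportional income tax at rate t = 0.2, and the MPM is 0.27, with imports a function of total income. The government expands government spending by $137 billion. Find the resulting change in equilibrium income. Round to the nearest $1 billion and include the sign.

Expenditure multiplier = 1/(1 − c(1−t) + m) = 1/(1 − 0.54×0.8 + 0.27) = 1/0.838 ≈ 1.193.
ΔY = k × ΔG = (+$137 billion) / 0.838 ≈ +$163 billion.

+$163 billion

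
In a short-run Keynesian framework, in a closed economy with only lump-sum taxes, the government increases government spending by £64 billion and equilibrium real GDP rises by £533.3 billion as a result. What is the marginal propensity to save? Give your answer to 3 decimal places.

Implied spending multiplier k = ΔY/ΔG = 533.3/64 ≈ 8.3328.
Since k = 1/(1 − MPC), MPC = 1 − 1/k = 1 − ΔG/ΔY = 1 − 64/533.3 ≈ 0.880.
MPS = 1 − MPC = 0.120.

0.120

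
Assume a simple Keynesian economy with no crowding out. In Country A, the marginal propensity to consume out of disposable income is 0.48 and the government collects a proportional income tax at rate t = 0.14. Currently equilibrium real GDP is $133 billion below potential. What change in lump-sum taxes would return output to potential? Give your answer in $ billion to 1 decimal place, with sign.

Spending multiplier = 1/(1 − c(1−t)) = 1/(1 − 0.48×0.86) = 1/0.5872 ≈ 1.703.
Tax multiplier = −c·k = −0.48/0.5872 ≈ −0.817. Need ΔY = +$133 billion, so ΔT = ΔY/(−c·k) = −(+$133 billion) × 0.5872 / 0.48 ≈ −$162.7 billion.
The government should cut lump-sum taxes by $162.7 billion.

−$162.7 billion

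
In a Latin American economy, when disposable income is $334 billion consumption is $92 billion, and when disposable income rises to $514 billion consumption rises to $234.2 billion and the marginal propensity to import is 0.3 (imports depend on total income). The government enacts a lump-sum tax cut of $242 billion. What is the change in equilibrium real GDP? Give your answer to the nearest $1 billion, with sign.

+$375 billion

MPC = ΔC/ΔYd = (234.2 − 92)/(514 − 334) = 142.2/180 = 0.79.
A lump-sum tax change of −$242 billion shifts disposable income by +$242 billion; first-round consumption changes by −c × ΔT = −0.79 × (−$242 billion) = +$191.18 billion.
Expenditure multiplier = 1/(1 − c + m) = 1/(1 − 0.79 + 0.3) = 1/0.51 ≈ 1.961.
The tax multiplier is −c × k ≈ −1.549, so ΔY = k × (−c·ΔT) = (+$191.18 billion) / 0.51 ≈ +$375 billion.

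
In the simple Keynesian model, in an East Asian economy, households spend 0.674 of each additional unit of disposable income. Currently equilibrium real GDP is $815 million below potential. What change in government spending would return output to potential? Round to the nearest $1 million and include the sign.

Spending multiplier = 1/(1 − MPC) = 1/(1 − 0.674) = 1/0.326 ≈ 3.067.
Need ΔY = +$815 million, so ΔG = ΔY/k = (+$815 million) × 0.326 ≈ +$266 million.
The government should increase government spending by $266 million.

+$266 million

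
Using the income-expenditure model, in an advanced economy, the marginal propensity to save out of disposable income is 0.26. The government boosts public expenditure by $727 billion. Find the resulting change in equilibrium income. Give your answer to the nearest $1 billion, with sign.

MPC = 1 − MPS = 1 − 0.26 = 0.74.
Spending multiplier = 1/(1 − MPC) = 1/(1 − 0.74) = 1/0.26 ≈ 3.846.
ΔY = k × ΔG = (+$727 billion) / 0.26 ≈ +$2,796 billion.

+$2,796 billion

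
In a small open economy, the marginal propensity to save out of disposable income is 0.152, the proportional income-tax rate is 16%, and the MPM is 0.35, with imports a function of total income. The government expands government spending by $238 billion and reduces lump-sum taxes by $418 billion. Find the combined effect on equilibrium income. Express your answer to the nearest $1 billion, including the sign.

MPC = 1 − MPS = 1 − 0.152 = 0.848.
Expenditure multiplier = 1/(1 − c(1−t) + m) = 1/(1 − 0.848×0.84 + 0.35) = 1/0.63768 ≈ 1.568.
ΔG contributes k·ΔG = (+$238 billion) / 0.63768 ≈ +$373.2 billion.
ΔT of −$418 billion changes first-round spending by −c·ΔT = +$354.464 billion, contributing k·(−c·ΔT) = (+$354.464 billion) / 0.63768 ≈ +$555.9 billion.
Net ΔY = k(ΔG − c·ΔT) = (+$592.464 billion) / 0.63768 ≈ +$929 billion.

+$929 billion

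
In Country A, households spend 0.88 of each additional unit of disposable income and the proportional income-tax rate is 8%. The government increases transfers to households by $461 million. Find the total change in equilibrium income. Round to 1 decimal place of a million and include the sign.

+$2,130.7 million

The transfer change shifts disposable income by +$461 million, so first-round consumption changes by c·ΔTR = 0.88 × (+$461 million) = +$405.68 million.
Expenditure multiplier = 1/(1 − c(1−t)) = 1/(1 − 0.88×0.92) = 1/0.1904 ≈ 5.252.
The transfer multiplier is c × k ≈ 4.622, so ΔY = k × (c·ΔTR) = (+$405.68 million) / 0.1904 ≈ +$2,130.7 million.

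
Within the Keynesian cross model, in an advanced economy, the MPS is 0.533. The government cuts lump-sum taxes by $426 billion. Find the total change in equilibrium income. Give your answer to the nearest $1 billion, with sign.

+$373 billion

MPC = 1 − MPS = 1 − 0.533 = 0.467.
A lump-sum tax change of −$426 billion shifts disposable income by +$426 billion; first-round consumption changes by −c × ΔT = −0.467 × (−$426 billion) = +$198.942 billion.
Expenditure multiplier = 1/(1 − MPC) = 1/(1 − 0.467) = 1/0.533 ≈ 1.876.
The tax multiplier is −c × k ≈ −0.876, so ΔY = k × (−c·ΔT) = (+$198.942 billion) / 0.533 ≈ +$373 billion.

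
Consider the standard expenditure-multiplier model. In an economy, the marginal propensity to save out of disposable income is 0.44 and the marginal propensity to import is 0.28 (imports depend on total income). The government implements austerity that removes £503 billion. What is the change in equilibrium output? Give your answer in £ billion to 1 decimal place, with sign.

MPC = 1 − MPS = 1 − 0.44 = 0.56.
Government-spending multiplier = 1/(1 − c + m) = 1/(1 − 0.56 + 0.28) = 1/0.72 ≈ 1.389.
ΔY = k × ΔG = (−£503 billion) / 0.72 ≈ −£698.6 billion.

−£698.6 billion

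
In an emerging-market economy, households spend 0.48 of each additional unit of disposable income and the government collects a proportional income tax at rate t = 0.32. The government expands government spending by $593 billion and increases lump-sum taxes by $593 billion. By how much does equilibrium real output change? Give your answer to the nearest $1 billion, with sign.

Expenditure multiplier = 1/(1 − c(1−t)) = 1/(1 − 0.48×0.68) = 1/0.6736 ≈ 1.485.
ΔG contributes k·ΔG = (+$593 billion) / 0.6736 ≈ +$880.3 billion.
ΔT of +$593 billion changes first-round spending by −c·ΔT = −$284.64 billion, contributing k·(−c·ΔT) = (−$284.64 billion) / 0.6736 ≈ −$422.6 billion.
Net ΔY = k(ΔG − c·ΔT) = (+$308.36 billion) / 0.6736 ≈ +$458 billion.

+$458 billion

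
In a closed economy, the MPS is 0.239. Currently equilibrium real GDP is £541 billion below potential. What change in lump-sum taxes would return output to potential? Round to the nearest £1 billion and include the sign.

MPC = 1 − MPS = 1 − 0.239 = 0.761.
Spending multiplier = 1/(1 − MPC) = 1/(1 − 0.761) = 1/0.239 ≈ 4.184.
Tax multiplier = −c·k = −0.761/0.239 ≈ −3.184. Need ΔY = +£541 billion, so ΔT = ΔY/(−c·k) = −(+£541 billion) × 0.239 / 0.761 ≈ −£170 billion.
The government should cut lump-sum taxes by £170 billion.

−£170 billion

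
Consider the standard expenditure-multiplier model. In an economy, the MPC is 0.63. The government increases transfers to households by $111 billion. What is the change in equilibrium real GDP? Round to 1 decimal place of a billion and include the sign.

+$189.0 billion

The transfer change shifts disposable income by +$111 billion, so first-round consumption changes by c·ΔTR = 0.63 × (+$111 billion) = +$69.93 billion.
Expenditure multiplier = 1/(1 − MPC) = 1/(1 − 0.63) = 1/0.37 ≈ 2.703.
The transfer multiplier is c × k ≈ 1.703, so ΔY = k × (c·ΔTR) = (+$69.93 billion) / 0.37 = +$189 billion.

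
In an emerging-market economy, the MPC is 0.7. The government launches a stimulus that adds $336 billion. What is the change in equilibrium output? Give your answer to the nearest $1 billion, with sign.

Government-spending multiplier = 1/(1 − MPC) = 1/(1 − 0.7) = 1/0.3 ≈ 3.333.
ΔY = k × ΔG = (+$336 billion) / 0.3 = +$1,120 billion.

+$1,120 billion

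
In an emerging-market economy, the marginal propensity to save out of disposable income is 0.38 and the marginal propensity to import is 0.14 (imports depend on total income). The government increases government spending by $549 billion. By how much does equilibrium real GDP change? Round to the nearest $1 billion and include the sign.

MPC = 1 − MPS = 1 − 0.38 = 0.62.
Expenditure multiplier = 1/(1 − c + m) = 1/(1 − 0.62 + 0.14) = 1/0.52 ≈ 1.923.
ΔY = k × ΔG = (+$549 billion) / 0.52 ≈ +$1,056 billion.

+$1,056 billion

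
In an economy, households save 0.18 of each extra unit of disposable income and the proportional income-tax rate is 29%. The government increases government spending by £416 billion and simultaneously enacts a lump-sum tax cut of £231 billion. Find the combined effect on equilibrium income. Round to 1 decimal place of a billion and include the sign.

+£1,449.1 billion

MPC = 1 − MPS = 1 − 0.18 = 0.82.
Expenditure multiplier = 1/(1 − c(1−t)) = 1/(1 − 0.82×0.71) = 1/0.4178 ≈ 2.393.
ΔG contributes k·ΔG = (+£416 billion) / 0.4178 ≈ +£995.7 billion.
ΔT of −£231 billion changes first-round spending by −c·ΔT = +£189.42 billion, contributing k·(−c·ΔT) = (+£189.42 billion) / 0.4178 ≈ +£453.4 billion.
Net ΔY = k(ΔG − c·ΔT) = (+£605.42 billion) / 0.4178 ≈ +£1,449.1 billion.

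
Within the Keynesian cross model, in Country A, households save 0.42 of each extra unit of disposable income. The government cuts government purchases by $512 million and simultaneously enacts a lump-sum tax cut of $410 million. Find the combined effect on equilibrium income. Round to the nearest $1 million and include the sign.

−$653 million

MPC = 1 − MPS = 1 − 0.42 = 0.58.
Expenditure multiplier = 1/(1 − MPC) = 1/(1 − 0.58) = 1/0.42 ≈ 2.381.
ΔG contributes k·ΔG = (−$512 million) / 0.42 ≈ −$1,219 million.
ΔT of −$410 million changes first-round spending by −c·ΔT = +$237.8 million, contributing k·(−c·ΔT) = (+$237.8 million) / 0.42 ≈ +$566.2 million.
Net ΔY = k(ΔG − c·ΔT) = (−$274.2 million) / 0.42 ≈ −$653 million.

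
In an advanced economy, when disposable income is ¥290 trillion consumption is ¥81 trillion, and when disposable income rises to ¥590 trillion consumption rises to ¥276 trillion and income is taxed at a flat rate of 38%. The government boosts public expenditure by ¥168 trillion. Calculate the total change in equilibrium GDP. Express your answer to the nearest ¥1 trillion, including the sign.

+¥281 trillion

MPC = ΔC/ΔYd = (276 − 81)/(590 − 290) = 195/300 = 0.65.
Government-spending multiplier = 1/(1 − c(1−t)) = 1/(1 − 0.65×0.62) = 1/0.597 ≈ 1.675.
ΔY = k × ΔG = (+¥168 trillion) / 0.597 ≈ +¥281 trillion.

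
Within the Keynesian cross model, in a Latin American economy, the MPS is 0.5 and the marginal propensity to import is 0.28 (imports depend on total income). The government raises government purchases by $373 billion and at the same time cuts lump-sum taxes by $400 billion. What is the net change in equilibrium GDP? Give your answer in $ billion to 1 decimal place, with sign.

+$734.6 billion

MPC = 1 − MPS = 1 − 0.5 = 0.5.
Expenditure multiplier = 1/(1 − c + m) = 1/(1 − 0.5 + 0.28) = 1/0.78 ≈ 1.282.
ΔG contributes k·ΔG = (+$373 billion) / 0.78 ≈ +$478.2 billion.
ΔT of −$400 billion changes first-round spending by −c·ΔT = +$200 billion, contributing k·(−c·ΔT) = (+$200 billion) / 0.78 ≈ +$256.4 billion.
Net ΔY = k(ΔG − c·ΔT) = (+$573 billion) / 0.78 ≈ +$734.6 billion.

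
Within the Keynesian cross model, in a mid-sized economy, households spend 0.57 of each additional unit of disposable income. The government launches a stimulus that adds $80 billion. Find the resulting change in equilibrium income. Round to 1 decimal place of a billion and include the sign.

+$186.0 billion

Expenditure multiplier = 1/(1 − MPC) = 1/(1 − 0.57) = 1/0.43 ≈ 2.326.
ΔY = k × ΔG = (+$80 billion) / 0.43 ≈ +$186 billion.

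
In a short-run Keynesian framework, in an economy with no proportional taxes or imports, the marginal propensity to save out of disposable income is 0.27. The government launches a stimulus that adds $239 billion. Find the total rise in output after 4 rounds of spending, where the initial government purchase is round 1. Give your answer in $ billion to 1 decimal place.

$633.8 billion

MPC = 1 − MPS = 1 − 0.27 = 0.73.
Round 1 adds ΔG = $239 billion; each later round is MPC = 0.73 times the previous.
After 4 rounds: 239 + 174.47 + 127.3631 + 92.975063 = ΔG·(1 − c^4)/(1 − c) = 239 × (1 − 0.28398241)/0.27 ≈ $633.8 billion.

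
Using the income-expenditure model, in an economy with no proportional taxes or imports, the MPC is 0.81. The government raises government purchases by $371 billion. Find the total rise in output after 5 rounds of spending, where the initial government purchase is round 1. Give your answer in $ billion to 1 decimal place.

$1,271.8 billion

Round 1 adds ΔG = $371 billion; each later round is MPC = 0.81 times the previous.
After 5 rounds: 371 + 300.51 + 243.4131 + 197.164611 + 159.70333491 = ΔG·(1 − c^5)/(1 − c) = 371 × (1 − 0.3486784401)/0.19 ≈ $1,271.8 billion.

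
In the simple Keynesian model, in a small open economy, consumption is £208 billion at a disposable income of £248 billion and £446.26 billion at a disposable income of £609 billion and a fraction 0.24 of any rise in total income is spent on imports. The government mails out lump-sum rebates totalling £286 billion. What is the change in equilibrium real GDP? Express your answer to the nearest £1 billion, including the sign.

MPC = ΔC/ΔYd = (446.26 − 208)/(609 − 248) = 238.26/361 = 0.66.
A lump-sum tax change of −£286 billion shifts disposable income by +£286 billion; first-round consumption changes by −c × ΔT = −0.66 × (−£286 billion) = +£188.76 billion.
Expenditure multiplier = 1/(1 − c + m) = 1/(1 − 0.66 + 0.24) = 1/0.58 ≈ 1.724.
The tax multiplier is −c × k ≈ −1.138, so ΔY = k × (−c·ΔT) = (+£188.76 billion) / 0.58 ≈ +£325 billion.

+£325 billion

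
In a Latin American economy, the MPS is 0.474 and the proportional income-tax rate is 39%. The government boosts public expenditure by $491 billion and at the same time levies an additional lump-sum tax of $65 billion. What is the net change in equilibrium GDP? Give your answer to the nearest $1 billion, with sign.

MPC = 1 − MPS = 1 − 0.474 = 0.526.
Expenditure multiplier = 1/(1 − c(1−t)) = 1/(1 − 0.526×0.61) = 1/0.67914 ≈ 1.472.
ΔG contributes k·ΔG = (+$491 billion) / 0.67914 ≈ +$723 billion.
ΔT of +$65 billion changes first-round spending by −c·ΔT = −$34.19 billion, contributing k·(−c·ΔT) = (−$34.19 billion) / 0.67914 ≈ −$50.3 billion.
Net ΔY = k(ΔG − c·ΔT) = (+$456.81 billion) / 0.67914 ≈ +$673 billion.

+$673 billion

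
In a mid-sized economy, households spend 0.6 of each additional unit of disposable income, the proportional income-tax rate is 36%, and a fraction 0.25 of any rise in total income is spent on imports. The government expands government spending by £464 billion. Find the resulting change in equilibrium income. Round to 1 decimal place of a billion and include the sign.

Government-spending multiplier = 1/(1 − c(1−t) + m) = 1/(1 − 0.6×0.64 + 0.25) = 1/0.866 ≈ 1.155.
ΔY = k × ΔG = (+£464 billion) / 0.866 ≈ +£535.8 billion.

+£535.8 billion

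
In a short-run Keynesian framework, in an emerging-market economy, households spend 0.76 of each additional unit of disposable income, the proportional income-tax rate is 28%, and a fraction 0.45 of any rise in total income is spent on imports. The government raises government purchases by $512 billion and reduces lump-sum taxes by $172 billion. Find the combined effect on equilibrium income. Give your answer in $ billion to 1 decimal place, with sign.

Expenditure multiplier = 1/(1 − c(1−t) + m) = 1/(1 − 0.76×0.72 + 0.45) = 1/0.9028 ≈ 1.108.
ΔG contributes k·ΔG = (+$512 billion) / 0.9028 ≈ +$567.1 billion.
ΔT of −$172 billion changes first-round spending by −c·ΔT = +$130.72 billion, contributing k·(−c·ΔT) = (+$130.72 billion) / 0.9028 ≈ +$144.8 billion.
Net ΔY = k(ΔG − c·ΔT) = (+$642.72 billion) / 0.9028 ≈ +$711.9 billion.

+$711.9 billion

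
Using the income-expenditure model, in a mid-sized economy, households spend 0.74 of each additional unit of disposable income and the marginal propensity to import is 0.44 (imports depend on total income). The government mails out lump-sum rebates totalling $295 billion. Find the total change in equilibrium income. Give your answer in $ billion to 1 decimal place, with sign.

A lump-sum tax change of −$295 billion shifts disposable income by +$295 billion; first-round consumption changes by −c × ΔT = −0.74 × (−$295 billion) = +$218.3 billion.
Expenditure multiplier = 1/(1 − c + m) = 1/(1 − 0.74 + 0.44) = 1/0.7 ≈ 1.429.
The tax multiplier is −c × k ≈ −1.057, so ΔY = k × (−c·ΔT) = (+$218.3 billion) / 0.7 ≈ +$311.9 billion.

+$311.9 billion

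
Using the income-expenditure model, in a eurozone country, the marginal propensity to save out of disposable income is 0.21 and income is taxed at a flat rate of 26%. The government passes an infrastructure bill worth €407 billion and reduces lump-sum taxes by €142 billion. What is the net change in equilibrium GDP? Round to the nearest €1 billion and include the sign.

+€1,250 billion

MPC = 1 − MPS = 1 − 0.21 = 0.79.
Expenditure multiplier = 1/(1 − c(1−t)) = 1/(1 − 0.79×0.74) = 1/0.4154 ≈ 2.407.
ΔG contributes k·ΔG = (+€407 billion) / 0.4154 ≈ +€979.8 billion.
ΔT of −€142 billion changes first-round spending by −c·ΔT = +€112.18 billion, contributing k·(−c·ΔT) = (+€112.18 billion) / 0.4154 ≈ +€270.1 billion.
Net ΔY = k(ΔG − c·ΔT) = (+€519.18 billion) / 0.4154 ≈ +€1,250 billion.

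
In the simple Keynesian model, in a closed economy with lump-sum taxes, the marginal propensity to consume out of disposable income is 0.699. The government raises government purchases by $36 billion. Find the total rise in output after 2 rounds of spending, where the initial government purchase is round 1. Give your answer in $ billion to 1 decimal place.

Round 1 adds ΔG = $36 billion; each later round is MPC = 0.699 times the previous.
After 2 rounds: 36 + 25.164 = ΔG·(1 − c^2)/(1 − c) = 36 × (1 − 0.488601)/0.301 ≈ $61.2 billion.

$61.2 billion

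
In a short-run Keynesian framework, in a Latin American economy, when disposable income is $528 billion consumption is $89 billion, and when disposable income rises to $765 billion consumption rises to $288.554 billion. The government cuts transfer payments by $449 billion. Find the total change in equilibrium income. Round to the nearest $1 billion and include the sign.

−$2,393 billion

MPC = ΔC/ΔYd = (288.554 − 89)/(765 − 528) = 199.554/237 = 0.842.
The transfer change shifts disposable income by −$449 billion, so first-round consumption changes by c·ΔTR = 0.842 × (−$449 billion) = −$378.058 billion.
Expenditure multiplier = 1/(1 − MPC) = 1/(1 − 0.842) = 1/0.158 ≈ 6.329.
The transfer multiplier is c × k ≈ 5.329, so ΔY = k × (c·ΔTR) = (−$378.058 billion) / 0.158 ≈ −$2,393 billion.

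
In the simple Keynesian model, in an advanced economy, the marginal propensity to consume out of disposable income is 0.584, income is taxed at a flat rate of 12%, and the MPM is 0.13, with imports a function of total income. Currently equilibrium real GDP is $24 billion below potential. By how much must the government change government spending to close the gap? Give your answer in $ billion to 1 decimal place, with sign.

+$14.8 billion

Spending multiplier = 1/(1 − c(1−t) + m) = 1/(1 − 0.584×0.88 + 0.13) = 1/0.61608 ≈ 1.623.
Need ΔY = +$24 billion, so ΔG = ΔY/k = (+$24 billion) × 0.61608 ≈ +$14.8 billion.
The government should increase government spending by $14.8 billion.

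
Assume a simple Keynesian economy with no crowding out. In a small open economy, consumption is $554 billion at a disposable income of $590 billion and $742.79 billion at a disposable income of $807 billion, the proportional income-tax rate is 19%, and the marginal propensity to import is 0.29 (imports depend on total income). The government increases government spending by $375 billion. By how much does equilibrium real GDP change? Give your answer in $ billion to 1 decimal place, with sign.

MPC = ΔC/ΔYd = (742.79 − 554)/(807 − 590) = 188.79/217 = 0.87.
Government-spending multiplier = 1/(1 − c(1−t) + m) = 1/(1 − 0.87×0.81 + 0.29) = 1/0.5853 ≈ 1.709.
ΔY = k × ΔG = (+$375 billion) / 0.5853 ≈ +$640.7 billion.

+$640.7 billion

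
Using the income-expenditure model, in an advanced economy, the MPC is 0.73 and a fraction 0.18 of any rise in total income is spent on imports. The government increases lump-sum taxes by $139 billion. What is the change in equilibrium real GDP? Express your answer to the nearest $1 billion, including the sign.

A lump-sum tax change of +$139 billion shifts disposable income by −$139 billion; first-round consumption changes by −c × ΔT = −0.73 × (+$139 billion) = −$101.47 billion.
Expenditure multiplier = 1/(1 − c + m) = 1/(1 − 0.73 + 0.18) = 1/0.45 ≈ 2.222.
The tax multiplier is −c × k ≈ −1.622, so ΔY = k × (−c·ΔT) = (−$101.47 billion) / 0.45 ≈ −$225 billion.

−$225 billion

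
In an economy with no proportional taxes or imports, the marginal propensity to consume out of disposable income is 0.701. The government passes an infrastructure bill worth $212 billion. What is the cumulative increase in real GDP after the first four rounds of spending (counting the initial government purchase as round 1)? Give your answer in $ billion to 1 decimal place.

$537.8 billion

Round 1 adds ΔG = $212 billion; each later round is MPC = 0.701 times the previous.
After 4 rounds: 212 + 148.612 + 104.177012 + 73.028085412 = ΔG·(1 − c^4)/(1 − c) = 212 × (1 − 0.241474942801)/0.299 ≈ $537.8 billion.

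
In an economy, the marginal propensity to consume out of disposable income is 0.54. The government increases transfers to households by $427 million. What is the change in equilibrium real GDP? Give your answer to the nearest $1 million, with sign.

The transfer change shifts disposable income by +$427 million, so first-round consumption changes by c·ΔTR = 0.54 × (+$427 million) = +$230.58 million.
Expenditure multiplier = 1/(1 − MPC) = 1/(1 − 0.54) = 1/0.46 ≈ 2.174.
The transfer multiplier is c × k ≈ 1.174, so ΔY = k × (c·ΔTR) = (+$230.58 million) / 0.46 ≈ +$501 million.

+$501 million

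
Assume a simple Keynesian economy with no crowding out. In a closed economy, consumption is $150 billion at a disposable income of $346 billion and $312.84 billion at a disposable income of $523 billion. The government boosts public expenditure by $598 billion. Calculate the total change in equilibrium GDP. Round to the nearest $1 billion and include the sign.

+$7,475 billion

MPC = ΔC/ΔYd = (312.84 − 150)/(523 − 346) = 162.84/177 = 0.92.
Government-spending multiplier = 1/(1 − MPC) = 1/(1 − 0.92) = 1/0.08 = 12.5.
ΔY = k × ΔG = (+$598 billion) / 0.08 = +$7,475 billion.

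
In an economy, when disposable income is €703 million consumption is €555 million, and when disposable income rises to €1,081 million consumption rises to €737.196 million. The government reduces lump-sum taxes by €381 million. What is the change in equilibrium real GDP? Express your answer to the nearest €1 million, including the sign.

+€355 million

MPC = ΔC/ΔYd = (737.196 − 555)/(1,081 − 703) = 182.196/378 = 0.482.
A lump-sum tax change of −€381 million shifts disposable income by +€381 million; first-round consumption changes by −c × ΔT = −0.482 × (−€381 million) = +€183.642 million.
Expenditure multiplier = 1/(1 − MPC) = 1/(1 − 0.482) = 1/0.518 ≈ 1.931.
The tax multiplier is −c × k ≈ −0.931, so ΔY = k × (−c·ΔT) = (+€183.642 million) / 0.518 ≈ +€355 million.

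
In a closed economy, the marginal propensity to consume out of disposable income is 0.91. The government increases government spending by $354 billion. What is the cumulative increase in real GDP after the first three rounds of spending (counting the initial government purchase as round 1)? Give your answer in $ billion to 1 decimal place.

$969.3 billion

Round 1 adds ΔG = $354 billion; each later round is MPC = 0.91 times the previous.
After 3 rounds: 354 + 322.14 + 293.1474 = ΔG·(1 − c^3)/(1 − c) = 354 × (1 − 0.753571)/0.09 ≈ $969.3 billion.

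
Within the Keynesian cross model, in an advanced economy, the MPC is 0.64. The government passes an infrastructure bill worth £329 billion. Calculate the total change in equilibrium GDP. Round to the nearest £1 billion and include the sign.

+£914 billion

Government-spending multiplier = 1/(1 − MPC) = 1/(1 − 0.64) = 1/0.36 ≈ 2.778.
ΔY = k × ΔG = (+£329 billion) / 0.36 ≈ +£914 billion.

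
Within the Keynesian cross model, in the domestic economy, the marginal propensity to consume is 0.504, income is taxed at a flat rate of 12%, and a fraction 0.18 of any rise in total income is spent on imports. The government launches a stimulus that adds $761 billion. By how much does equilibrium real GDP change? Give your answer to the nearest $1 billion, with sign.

+$1,033 billion

Spending multiplier = 1/(1 − c(1−t) + m) = 1/(1 − 0.504×0.88 + 0.18) = 1/0.73648 ≈ 1.358.
ΔY = k × ΔG = (+$761 billion) / 0.73648 ≈ +$1,033 billion.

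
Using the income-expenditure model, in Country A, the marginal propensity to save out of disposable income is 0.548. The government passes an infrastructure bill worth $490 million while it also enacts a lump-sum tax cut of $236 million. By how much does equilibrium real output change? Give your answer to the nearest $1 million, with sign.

+$1,089 million

MPC = 1 − MPS = 1 − 0.548 = 0.452.
Expenditure multiplier = 1/(1 − MPC) = 1/(1 − 0.452) = 1/0.548 ≈ 1.825.
ΔG contributes k·ΔG = (+$490 million) / 0.548 ≈ +$894.2 million.
ΔT of −$236 million changes first-round spending by −c·ΔT = +$106.672 million, contributing k·(−c·ΔT) = (+$106.672 million) / 0.548 ≈ +$194.7 million.
Net ΔY = k(ΔG − c·ΔT) = (+$596.672 million) / 0.548 ≈ +$1,089 million.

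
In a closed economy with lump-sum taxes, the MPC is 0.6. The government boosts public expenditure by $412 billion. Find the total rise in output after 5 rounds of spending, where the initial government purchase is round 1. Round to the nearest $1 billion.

$950 billion

Round 1 adds ΔG = $412 billion; each later round is MPC = 0.6 times the previous.
After 5 rounds: 412 + 247.2 + 148.32 + 88.992 + 53.3952 = ΔG·(1 − c^5)/(1 − c) = 412 × (1 − 0.07776)/0.4 ≈ $950 billion.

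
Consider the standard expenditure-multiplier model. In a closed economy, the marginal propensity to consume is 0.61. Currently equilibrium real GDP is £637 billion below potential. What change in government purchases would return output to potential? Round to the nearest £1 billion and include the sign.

Spending multiplier = 1/(1 − MPC) = 1/(1 − 0.61) = 1/0.39 ≈ 2.564.
Need ΔY = +£637 billion, so ΔG = ΔY/k = (+£637 billion) × 0.39 ≈ +£248 billion.
The government should increase government purchases by £248 billion.

+£248 billion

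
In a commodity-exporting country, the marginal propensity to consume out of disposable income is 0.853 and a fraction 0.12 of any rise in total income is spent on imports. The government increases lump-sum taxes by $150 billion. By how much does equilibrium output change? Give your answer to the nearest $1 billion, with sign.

−$479 billion

A lump-sum tax change of +$150 billion shifts disposable income by −$150 billion; first-round consumption changes by −c × ΔT = −0.853 × (+$150 billion) = −$127.95 billion.
Expenditure multiplier = 1/(1 − c + m) = 1/(1 − 0.853 + 0.12) = 1/0.267 ≈ 3.745.
The tax multiplier is −c × k ≈ −3.195, so ΔY = k × (−c·ΔT) = (−$127.95 billion) / 0.267 ≈ −$479 billion.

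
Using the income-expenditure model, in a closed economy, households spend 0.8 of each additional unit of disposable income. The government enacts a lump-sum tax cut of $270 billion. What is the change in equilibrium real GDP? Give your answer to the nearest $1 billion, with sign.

A lump-sum tax change of −$270 billion shifts disposable income by +$270 billion; first-round consumption changes by −c × ΔT = −0.8 × (−$270 billion) = +$216 billion.
Expenditure multiplier = 1/(1 − MPC) = 1/(1 − 0.8) = 1/0.2 = 5.
The tax multiplier is −c × k = −4, so ΔY = k × (−c·ΔT) = (+$216 billion) / 0.2 = +$1,080 billion.

+$1,080 billion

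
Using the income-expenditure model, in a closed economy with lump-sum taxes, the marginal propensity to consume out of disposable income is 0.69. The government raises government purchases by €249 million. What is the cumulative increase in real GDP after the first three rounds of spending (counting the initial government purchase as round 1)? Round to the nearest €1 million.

€539 million

Round 1 adds ΔG = €249 million; each later round is MPC = 0.69 times the previous.
After 3 rounds: 249 + 171.81 + 118.5489 = ΔG·(1 − c^3)/(1 − c) = 249 × (1 − 0.328509)/0.31 ≈ €539 million.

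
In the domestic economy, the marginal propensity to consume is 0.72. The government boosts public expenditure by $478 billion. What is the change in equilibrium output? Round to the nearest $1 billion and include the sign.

+$1,707 billion

Expenditure multiplier = 1/(1 − MPC) = 1/(1 − 0.72) = 1/0.28 ≈ 3.571.
ΔY = k × ΔG = (+$478 billion) / 0.28 ≈ +$1,707 billion.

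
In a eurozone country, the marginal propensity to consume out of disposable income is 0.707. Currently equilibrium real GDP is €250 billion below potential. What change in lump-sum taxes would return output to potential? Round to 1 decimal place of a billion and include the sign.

−€103.6 billion

Spending multiplier = 1/(1 − MPC) = 1/(1 − 0.707) = 1/0.293 ≈ 3.413.
Tax multiplier = −c·k = −0.707/0.293 ≈ −2.413. Need ΔY = +€250 billion, so ΔT = ΔY/(−c·k) = −(+€250 billion) × 0.293 / 0.707 ≈ −€103.6 billion.
The government should cut lump-sum taxes by €103.6 billion.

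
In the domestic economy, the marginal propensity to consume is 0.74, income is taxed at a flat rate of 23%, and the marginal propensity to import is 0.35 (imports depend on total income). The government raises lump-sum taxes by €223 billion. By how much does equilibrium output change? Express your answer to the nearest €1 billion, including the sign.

−€212 billion

A lump-sum tax change of +€223 billion shifts disposable income by −€223 billion; first-round consumption changes by −c × ΔT = −0.74 × (+€223 billion) = −€165.02 billion.
Expenditure multiplier = 1/(1 − c(1−t) + m) = 1/(1 − 0.74×0.77 + 0.35) = 1/0.7802 ≈ 1.282.
The tax multiplier is −c × k ≈ −0.948, so ΔY = k × (−c·ΔT) = (−€165.02 billion) / 0.7802 ≈ −€212 billion.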